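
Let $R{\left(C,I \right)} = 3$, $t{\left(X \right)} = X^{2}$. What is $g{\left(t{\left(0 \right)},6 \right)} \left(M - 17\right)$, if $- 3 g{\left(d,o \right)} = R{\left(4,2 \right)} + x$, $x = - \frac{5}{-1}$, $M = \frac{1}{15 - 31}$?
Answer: $\frac{91}{2} \approx 45.5$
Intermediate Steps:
$M = - \frac{1}{16}$ ($M = \frac{1}{-16} = - \frac{1}{16} \approx -0.0625$)
$x = 5$ ($x = \left(-5\right) \left(-1\right) = 5$)
$g{\left(d,o \right)} = - \frac{8}{3}$ ($g{\left(d,o \right)} = - \frac{3 + 5}{3} = \left(- \frac{1}{3}\right) 8 = - \frac{8}{3}$)
$g{\left(t{\left(0 \right)},6 \right)} \left(M - 17\right) = - \frac{8 \left(- \frac{1}{16} - 17\right)}{3} = \left(- \frac{8}{3}\right) \left(- \frac{273}{16}\right) = \frac{91}{2}$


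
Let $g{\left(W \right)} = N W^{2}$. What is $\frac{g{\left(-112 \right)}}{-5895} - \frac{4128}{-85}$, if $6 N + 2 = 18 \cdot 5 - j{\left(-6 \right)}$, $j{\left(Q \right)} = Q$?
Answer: $\frac{915616}{60129} \approx 15.228$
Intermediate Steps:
$N = \frac{47}{3}$ ($N = - \frac{1}{3} + \frac{18 \cdot 5 - -6}{6} = - \frac{1}{3} + \frac{90 + 6}{6} = - \frac{1}{3} + \frac{1}{6} \cdot 96 = - \frac{1}{3} + 16 = \frac{47}{3} \approx 15.667$)
$g{\left(W \right)} = \frac{47 W^{2}}{3}$
$\frac{g{\left(-112 \right)}}{-5895} - \frac{4128}{-85} = \frac{\frac{47}{3} \left(-112\right)^{2}}{-5895} - \frac{4128}{-85} = \frac{47}{3} \cdot 12544 \left(- \frac{1}{5895}\right) - - \frac{4128}{85} = \frac{589568}{3} \left(- \frac{1}{5895}\right) + \frac{4128}{85} = - \frac{589568}{17685} + \frac{4128}{85} = \frac{915616}{60129}$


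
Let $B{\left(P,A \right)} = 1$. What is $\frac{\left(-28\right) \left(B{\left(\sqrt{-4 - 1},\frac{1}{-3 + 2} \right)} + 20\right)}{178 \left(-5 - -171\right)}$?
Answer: $- \frac{147}{7387} \approx -0.0199$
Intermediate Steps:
$\frac{\left(-28\right) \left(B{\left(\sqrt{-4 - 1},\frac{1}{-3 + 2} \right)} + 20\right)}{178 \left(-5 - -171\right)} = \frac{\left(-28\right) \left(1 + 20\right)}{178 \left(-5 - -171\right)} = \frac{\left(-28\right) 21}{178 \left(-5 + 171\right)} = - \frac{588}{178 \cdot 166} = - \frac{588}{29548} = \left(-588\right) \frac{1}{29548} = - \frac{147}{7387}$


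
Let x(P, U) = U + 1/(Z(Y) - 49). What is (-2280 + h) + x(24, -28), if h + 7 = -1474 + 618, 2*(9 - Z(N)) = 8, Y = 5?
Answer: -139525/44 ≈ -3171.0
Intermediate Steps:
Z(N) = 5 (Z(N) = 9 - ½*8 = 9 - 4 = 5)
h = -863 (h = -7 + (-1474 + 618) = -7 - 856 = -863)
x(P, U) = -1/44 + U (x(P, U) = U + 1/(5 - 49) = U + 1/(-44) = U - 1/44 = -1/44 + U)
(-2280 + h) + x(24, -28) = (-2280 - 863) + (-1/44 - 28) = -3143 - 1233/44 = -139525/44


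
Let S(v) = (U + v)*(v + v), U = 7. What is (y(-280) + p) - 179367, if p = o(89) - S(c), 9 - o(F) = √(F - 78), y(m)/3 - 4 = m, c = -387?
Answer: -474306 - √11 ≈ -4.7431e+5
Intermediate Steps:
y(m) = 12 + 3*m
S(v) = 2*v*(7 + v) (S(v) = (7 + v)*(v + v) = (7 + v)*(2*v) = 2*v*(7 + v))
o(F) = 9 - √(-78 + F) (o(F) = 9 - √(F - 78) = 9 - √(-78 + F))
p = -294111 - √11 (p = (9 - √(-78 + 89)) - 2*(-387)*(7 - 387) = (9 - √11) - 2*(-387)*(-380) = (9 - √11) - 1*294120 = (9 - √11) - 294120 = -294111 - √11 ≈ -2.9411e+5)
(y(-280) + p) - 179367 = ((12 + 3*(-280)) + (-294111 - √11)) - 179367 = ((12 - 840) + (-294111 - √11)) - 179367 = (-828 + (-294111 - √11)) - 179367 = (-294939 - √11) - 179367 = -474306 - √11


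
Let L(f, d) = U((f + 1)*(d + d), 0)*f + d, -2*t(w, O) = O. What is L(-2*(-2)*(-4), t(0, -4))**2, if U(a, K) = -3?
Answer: 2500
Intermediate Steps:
t(w, O) = -O/2
L(f, d) = d - 3*f (L(f, d) = -3*f + d = d - 3*f)
L(-2*(-2)*(-4), t(0, -4))**2 = (-1/2*(-4) - 3*(-2*(-2))*(-4))**2 = (2 - 12*(-4))**2 = (2 - 3*(-16))**2 = (2 + 48)**2 = 50**2 = 2500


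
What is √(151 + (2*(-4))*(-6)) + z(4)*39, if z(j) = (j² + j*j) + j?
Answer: 1404 + √199 ≈ 1418.1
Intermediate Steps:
z(j) = j + 2*j² (z(j) = (j² + j²) + j = 2*j² + j = j + 2*j²)
√(151 + (2*(-4))*(-6)) + z(4)*39 = √(151 + (2*(-4))*(-6)) + (4*(1 + 2*4))*39 = √(151 - 8*(-6)) + (4*(1 + 8))*39 = √(151 + 48) + (4*9)*39 = √199 + 36*39 = √199 + 1404 = 1404 + √199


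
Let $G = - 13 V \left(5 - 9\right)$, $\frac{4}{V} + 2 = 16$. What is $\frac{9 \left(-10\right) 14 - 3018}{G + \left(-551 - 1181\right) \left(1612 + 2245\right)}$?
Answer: $\frac{4991}{7793694} \approx 0.00064039$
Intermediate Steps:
$V = \frac{2}{7}$ ($V = \frac{4}{-2 + 16} = \frac{4}{14} = 4 \cdot \frac{1}{14} = \frac{2}{7} \approx 0.28571$)
$G = \frac{104}{7}$ ($G = \left(-13\right) \frac{2}{7} \left(5 - 9\right) = - \frac{26 \left(5 - 9\right)}{7} = \left(- \frac{26}{7}\right) \left(-4\right) = \frac{104}{7} \approx 14.857$)
$\frac{9 \left(-10\right) 14 - 3018}{G + \left(-551 - 1181\right) \left(1612 + 2245\right)} = \frac{9 \left(-10\right) 14 - 3018}{\frac{104}{7} + \left(-551 - 1181\right) \left(1612 + 2245\right)} = \frac{\left(-90\right) 14 - 3018}{\frac{104}{7} - 6680324} = \frac{-1260 - 3018}{\frac{104}{7} - 6680324} = - \frac{4278}{- \frac{46762164}{7}} = \left(-4278\right) \left(- \frac{7}{46762164}\right) = \frac{4991}{7793694}$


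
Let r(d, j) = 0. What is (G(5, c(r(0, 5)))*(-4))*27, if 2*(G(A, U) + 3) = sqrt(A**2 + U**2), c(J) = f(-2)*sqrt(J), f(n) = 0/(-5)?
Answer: 54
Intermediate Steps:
f(n) = 0 (f(n) = 0*(-1/5) = 0)
c(J) = 0 (c(J) = 0*sqrt(J) = 0)
G(A, U) = -3 + sqrt(A**2 + U**2)/2
(G(5, c(r(0, 5)))*(-4))*27 = ((-3 + sqrt(5**2 + 0**2)/2)*(-4))*27 = ((-3 + sqrt(25 + 0)/2)*(-4))*27 = ((-3 + sqrt(25)/2)*(-4))*27 = ((-3 + (1/2)*5)*(-4))*27 = ((-3 + 5/2)*(-4))*27 = -1/2*(-4)*27 = 2*27 = 54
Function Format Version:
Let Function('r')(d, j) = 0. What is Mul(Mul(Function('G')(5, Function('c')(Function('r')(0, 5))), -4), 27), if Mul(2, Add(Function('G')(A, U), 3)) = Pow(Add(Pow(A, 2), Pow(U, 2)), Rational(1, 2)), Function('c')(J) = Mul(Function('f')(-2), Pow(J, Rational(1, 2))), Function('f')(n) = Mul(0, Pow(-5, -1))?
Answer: 54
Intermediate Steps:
Function('f')(n) = 0 (Function('f')(n) = Mul(0, Rational(-1, 5)) = 0)
Function('c')(J) = 0 (Function('c')(J) = Mul(0, Pow(J, Rational(1, 2))) = 0)
Function('G')(A, U) = Add(-3, Mul(Rational(1, 2), Pow(Add(Pow(A, 2), Pow(U, 2)), Rational(1, 2))))
Mul(Mul(Function('G')(5, Function('c')(Function('r')(0, 5))), -4), 27) = Mul(Mul(Add(-3, Mul(Rational(1, 2), Pow(Add(Pow(5, 2), Pow(0, 2)), Rational(1, 2)))), -4), 27) = Mul(Mul(Add(-3, Mul(Rational(1, 2), Pow(Add(25, 0), Rational(1, 2)))), -4), 27) = Mul(Mul(Add(-3, Mul(Rational(1, 2), Pow(25, Rational(1, 2)))), -4), 27) = Mul(Mul(Add(-3, Mul(Rational(1, 2), 5)), -4), 27) = Mul(Mul(Add(-3, Rational(5, 2)), -4), 27) = Mul(Mul(Rational(-1, 2), -4), 27) = Mul(2, 27) = 54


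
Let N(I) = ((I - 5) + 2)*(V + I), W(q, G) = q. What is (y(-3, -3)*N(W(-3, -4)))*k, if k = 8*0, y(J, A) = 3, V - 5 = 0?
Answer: 0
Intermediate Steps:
V = 5 (V = 5 + 0 = 5)
N(I) = (-3 + I)*(5 + I) (N(I) = ((I - 5) + 2)*(5 + I) = ((-5 + I) + 2)*(5 + I) = (-3 + I)*(5 + I))
k = 0
(y(-3, -3)*N(W(-3, -4)))*k = (3*(-15 + (-3)² + 2*(-3)))*0 = (3*(-15 + 9 - 6))*0 = (3*(-12))*0 = -36*0 = 0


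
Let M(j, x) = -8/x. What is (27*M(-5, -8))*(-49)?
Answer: -1323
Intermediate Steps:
(27*M(-5, -8))*(-49) = (27*(-8/(-8)))*(-49) = (27*(-8*(-⅛)))*(-49) = (27*1)*(-49) = 27*(-49) = -1323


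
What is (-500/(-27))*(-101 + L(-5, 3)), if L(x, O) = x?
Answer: -53000/27 ≈ -1963.0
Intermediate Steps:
(-500/(-27))*(-101 + L(-5, 3)) = (-500/(-27))*(-101 - 5) = -500*(-1/27)*(-106) = (500/27)*(-106) = -53000/27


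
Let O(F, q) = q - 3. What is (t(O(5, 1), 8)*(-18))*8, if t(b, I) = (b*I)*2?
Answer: 4608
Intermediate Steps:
O(F, q) = -3 + q
t(b, I) = 2*I*b (t(b, I) = (I*b)*2 = 2*I*b)
(t(O(5, 1), 8)*(-18))*8 = ((2*8*(-3 + 1))*(-18))*8 = ((2*8*(-2))*(-18))*8 = -32*(-18)*8 = 576*8 = 4608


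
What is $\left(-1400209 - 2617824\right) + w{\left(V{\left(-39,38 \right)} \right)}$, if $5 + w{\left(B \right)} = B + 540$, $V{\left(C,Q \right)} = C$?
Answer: $-4017537$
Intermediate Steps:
$w{\left(B \right)} = 535 + B$ ($w{\left(B \right)} = -5 + \left(B + 540\right) = -5 + \left(540 + B\right) = 535 + B$)
$\left(-1400209 - 2617824\right) + w{\left(V{\left(-39,38 \right)} \right)} = \left(-1400209 - 2617824\right) + \left(535 - 39\right) = -4018033 + 496 = -4017537$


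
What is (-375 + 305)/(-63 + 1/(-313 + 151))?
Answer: 11340/10207 ≈ 1.1110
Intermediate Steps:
(-375 + 305)/(-63 + 1/(-313 + 151)) = -70/(-63 + 1/(-162)) = -70/(-63 - 1/162) = -70/(-10207/162) = -70*(-162/10207) = 11340/10207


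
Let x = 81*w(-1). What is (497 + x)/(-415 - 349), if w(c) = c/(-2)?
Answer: -1075/1528 ≈ -0.70353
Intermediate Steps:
w(c) = -c/2 (w(c) = c*(-½) = -c/2)
x = 81/2 (x = 81*(-½*(-1)) = 81*(½) = 81/2 ≈ 40.500)
(497 + x)/(-415 - 349) = (497 + 81/2)/(-415 - 349) = (1075/2)/(-764) = (1075/2)*(-1/764) = -1075/1528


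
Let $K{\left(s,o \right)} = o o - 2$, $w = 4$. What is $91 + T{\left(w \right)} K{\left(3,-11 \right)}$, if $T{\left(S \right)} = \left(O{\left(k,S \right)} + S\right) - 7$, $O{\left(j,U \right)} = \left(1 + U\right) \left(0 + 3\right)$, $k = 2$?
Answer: $1519$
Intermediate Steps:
$K{\left(s,o \right)} = -2 + o^{2}$ ($K{\left(s,o \right)} = o^{2} - 2 = -2 + o^{2}$)
$O{\left(j,U \right)} = 3 + 3 U$ ($O{\left(j,U \right)} = \left(1 + U\right) 3 = 3 + 3 U$)
$T{\left(S \right)} = -4 + 4 S$ ($T{\left(S \right)} = \left(\left(3 + 3 S\right) + S\right) - 7 = \left(3 + 4 S\right) - 7 = -4 + 4 S$)
$91 + T{\left(w \right)} K{\left(3,-11 \right)} = 91 + \left(-4 + 4 \cdot 4\right) \left(-2 + \left(-11\right)^{2}\right) = 91 + \left(-4 + 16\right) \left(-2 + 121\right) = 91 + 12 \cdot 119 = 91 + 1428 = 1519$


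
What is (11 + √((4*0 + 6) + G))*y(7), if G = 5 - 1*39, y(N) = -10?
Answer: -110 - 20*I*√7 ≈ -110.0 - 52.915*I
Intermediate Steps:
G = -34 (G = 5 - 39 = -34)
(11 + √((4*0 + 6) + G))*y(7) = (11 + √((4*0 + 6) - 34))*(-10) = (11 + √((0 + 6) - 34))*(-10) = (11 + √(6 - 34))*(-10) = (11 + √(-28))*(-10) = (11 + 2*I*√7)*(-10) = -110 - 20*I*√7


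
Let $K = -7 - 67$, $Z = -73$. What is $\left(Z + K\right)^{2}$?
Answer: $21609$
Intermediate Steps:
$K = -74$
$\left(Z + K\right)^{2} = \left(-73 - 74\right)^{2} = \left(-147\right)^{2} = 21609$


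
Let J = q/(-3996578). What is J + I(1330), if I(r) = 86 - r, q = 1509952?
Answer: -2486626492/1998289 ≈ -1244.4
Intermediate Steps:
J = -754976/1998289 (J = 1509952/(-3996578) = 1509952*(-1/3996578) = -754976/1998289 ≈ -0.37781)
J + I(1330) = -754976/1998289 + (86 - 1*1330) = -754976/1998289 + (86 - 1330) = -754976/1998289 - 1244 = -2486626492/1998289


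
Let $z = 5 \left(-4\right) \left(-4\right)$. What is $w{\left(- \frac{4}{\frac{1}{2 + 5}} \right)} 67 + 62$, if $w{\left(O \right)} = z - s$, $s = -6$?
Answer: $5824$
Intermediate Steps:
$z = 80$ ($z = \left(-20\right) \left(-4\right) = 80$)
$w{\left(O \right)} = 86$ ($w{\left(O \right)} = 80 - -6 = 80 + 6 = 86$)
$w{\left(- \frac{4}{\frac{1}{2 + 5}} \right)} 67 + 62 = 86 \cdot 67 + 62 = 5762 + 62 = 5824$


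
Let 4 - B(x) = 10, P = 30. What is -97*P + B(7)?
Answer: -2916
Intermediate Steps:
B(x) = -6 (B(x) = 4 - 1*10 = 4 - 10 = -6)
-97*P + B(7) = -97*30 - 6 = -2910 - 6 = -2916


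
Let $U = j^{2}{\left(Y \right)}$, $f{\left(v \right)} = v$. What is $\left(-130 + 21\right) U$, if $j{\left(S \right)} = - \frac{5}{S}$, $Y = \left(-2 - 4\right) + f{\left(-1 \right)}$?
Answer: $- \frac{2725}{49} \approx -55.612$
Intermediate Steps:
$Y = -7$ ($Y = \left(-2 - 4\right) - 1 = -6 - 1 = -7$)
$U = \frac{25}{49}$ ($U = \left(- \frac{5}{-7}\right)^{2} = \left(\left(-5\right) \left(- \frac{1}{7}\right)\right)^{2} = \left(\frac{5}{7}\right)^{2} = \frac{25}{49} \approx 0.5102$)
$\left(-130 + 21\right) U = \left(-130 + 21\right) \frac{25}{49} = \left(-109\right) \frac{25}{49} = - \frac{2725}{49}$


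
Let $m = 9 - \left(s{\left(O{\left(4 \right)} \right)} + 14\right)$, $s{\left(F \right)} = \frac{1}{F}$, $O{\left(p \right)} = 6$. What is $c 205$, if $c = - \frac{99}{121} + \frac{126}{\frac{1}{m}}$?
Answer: $- \frac{1469850}{11} \approx -1.3362 \cdot 10^{5}$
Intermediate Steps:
$m = - \frac{31}{6}$ ($m = 9 - \left(\frac{1}{6} + 14\right) = 9 - \frac{85}{6} = - \frac{31}{6} \approx -5.1667$)
$c = - \frac{7170}{11}$ ($c = - \frac{99}{121} + \frac{126}{\frac{1}{- \frac{31}{6}}} = \left(-99\right) \frac{1}{121} + \frac{126}{- \frac{6}{31}} = - \frac{9}{11} + 126 \left(- \frac{31}{6}\right) = - \frac{9}{11} - 651 = - \frac{7170}{11} \approx -651.82$)
$c 205 = \left(- \frac{7170}{11}\right) 205 = - \frac{1469850}{11}$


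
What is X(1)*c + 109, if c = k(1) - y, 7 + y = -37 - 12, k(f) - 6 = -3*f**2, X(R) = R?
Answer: 168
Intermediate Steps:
k(f) = 6 - 3*f**2
y = -56 (y = -7 + (-37 - 12) = -7 - 49 = -56)
c = 59 (c = (6 - 3*1**2) - 1*(-56) = (6 - 3*1) + 56 = (6 - 3) + 56 = 3 + 56 = 59)
X(1)*c + 109 = 1*59 + 109 = 59 + 109 = 168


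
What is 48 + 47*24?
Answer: 1176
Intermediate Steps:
48 + 47*24 = 48 + 1128 = 1176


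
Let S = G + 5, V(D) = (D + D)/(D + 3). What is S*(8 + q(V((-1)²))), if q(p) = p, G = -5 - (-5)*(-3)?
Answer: -255/2 ≈ -127.50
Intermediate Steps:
G = -20 (G = -5 - 1*15 = -5 - 15 = -20)
V(D) = 2*D/(3 + D) (V(D) = (2*D)/(3 + D) = 2*D/(3 + D))
S = -15 (S = -20 + 5 = -15)
S*(8 + q(V((-1)²))) = -15*(8 + 2*(-1)²/(3 + (-1)²)) = -15*(8 + 2*1/(3 + 1)) = -15*(8 + 2*1/4) = -15*(8 + 2*1*(¼)) = -15*(8 + ½) = -15*17/2 = -255/2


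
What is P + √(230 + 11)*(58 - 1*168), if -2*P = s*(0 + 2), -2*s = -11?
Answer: -11/2 - 110*√241 ≈ -1713.2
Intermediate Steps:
s = 11/2 (s = -½*(-11) = 11/2 ≈ 5.5000)
P = -11/2 (P = -11*(0 + 2)/4 = -11*2/4 = -½*11 = -11/2 ≈ -5.5000)
P + √(230 + 11)*(58 - 1*168) = -11/2 + √(230 + 11)*(58 - 1*168) = -11/2 + √241*(58 - 168) = -11/2 + √241*(-110) = -11/2 - 110*√241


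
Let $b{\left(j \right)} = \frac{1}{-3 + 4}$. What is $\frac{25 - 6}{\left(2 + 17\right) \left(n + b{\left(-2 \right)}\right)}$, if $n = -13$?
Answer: $- \frac{1}{12} \approx -0.083333$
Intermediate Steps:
$b{\left(j \right)} = 1$ ($b{\left(j \right)} = 1^{-1} = 1$)
$\frac{25 - 6}{\left(2 + 17\right) \left(n + b{\left(-2 \right)}\right)} = \frac{25 - 6}{\left(2 + 17\right) \left(-13 + 1\right)} = \frac{1}{19 \left(-12\right)} 19 = \frac{1}{-228} \cdot 19 = \left(- \frac{1}{228}\right) 19 = - \frac{1}{12}$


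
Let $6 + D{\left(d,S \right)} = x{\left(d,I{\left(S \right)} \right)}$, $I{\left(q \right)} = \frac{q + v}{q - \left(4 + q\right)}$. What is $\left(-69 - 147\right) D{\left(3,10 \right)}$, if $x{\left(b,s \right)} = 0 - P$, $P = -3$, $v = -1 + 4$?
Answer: $648$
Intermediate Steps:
$v = 3$
$I{\left(q \right)} = - \frac{3}{4} - \frac{q}{4}$ ($I{\left(q \right)} = \frac{q + 3}{q - \left(4 + q\right)} = \frac{3 + q}{-4} = \left(3 + q\right) \left(- \frac{1}{4}\right) = - \frac{3}{4} - \frac{q}{4}$)
$x{\left(b,s \right)} = 3$ ($x{\left(b,s \right)} = 0 - -3 = 0 + 3 = 3$)
$D{\left(d,S \right)} = -3$ ($D{\left(d,S \right)} = -6 + 3 = -3$)
$\left(-69 - 147\right) D{\left(3,10 \right)} = \left(-69 - 147\right) \left(-3\right) = \left(-216\right) \left(-3\right) = 648$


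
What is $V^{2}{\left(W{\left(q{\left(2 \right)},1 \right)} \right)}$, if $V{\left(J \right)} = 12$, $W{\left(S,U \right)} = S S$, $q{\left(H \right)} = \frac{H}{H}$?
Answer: $144$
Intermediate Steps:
$q{\left(H \right)} = 1$
$W{\left(S,U \right)} = S^{2}$
$V^{2}{\left(W{\left(q{\left(2 \right)},1 \right)} \right)} = 12^{2} = 144$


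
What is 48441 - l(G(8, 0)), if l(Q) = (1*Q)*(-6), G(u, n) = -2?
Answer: 48429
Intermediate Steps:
l(Q) = -6*Q (l(Q) = Q*(-6) = -6*Q)
48441 - l(G(8, 0)) = 48441 - (-6)*(-2) = 48441 - 1*12 = 48441 - 12 = 48429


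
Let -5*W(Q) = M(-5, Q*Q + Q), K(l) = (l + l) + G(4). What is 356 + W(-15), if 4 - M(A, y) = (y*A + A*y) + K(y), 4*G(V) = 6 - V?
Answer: 193/10 ≈ 19.300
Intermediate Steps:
G(V) = 3/2 - V/4 (G(V) = (6 - V)/4 = 3/2 - V/4)
K(l) = 1/2 + 2*l (K(l) = (l + l) + (3/2 - 1/4*4) = 2*l + (3/2 - 1) = 2*l + 1/2 = 1/2 + 2*l)
M(A, y) = 7/2 - 2*y - 2*A*y (M(A, y) = 4 - ((y*A + A*y) + (1/2 + 2*y)) = 4 - ((A*y + A*y) + (1/2 + 2*y)) = 4 - (2*A*y + (1/2 + 2*y)) = 4 - (1/2 + 2*y + 2*A*y) = 4 + (-1/2 - 2*y - 2*A*y) = 7/2 - 2*y - 2*A*y)
W(Q) = -7/10 - 8*Q/5 - 8*Q**2/5 (W(Q) = -(7/2 - 2*(Q*Q + Q) - 2*(-5)*(Q*Q + Q))/5 = -(7/2 - 2*(Q**2 + Q) - 2*(-5)*(Q**2 + Q))/5 = -(7/2 - 2*(Q + Q**2) - 2*(-5)*(Q + Q**2))/5 = -(7/2 + (-2*Q - 2*Q**2) + (10*Q + 10*Q**2))/5 = -(7/2 + 8*Q + 8*Q**2)/5 = -7/10 - 8*Q/5 - 8*Q**2/5)
356 + W(-15) = 356 + (-7/10 - 8/5*(-15)*(1 - 15)) = 356 + (-7/10 - 8/5*(-15)*(-14)) = 356 + (-7/10 - 336) = 356 - 3367/10 = 193/10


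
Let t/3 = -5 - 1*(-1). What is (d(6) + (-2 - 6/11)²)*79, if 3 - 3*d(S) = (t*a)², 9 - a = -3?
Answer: -66000313/121 ≈ -5.4546e+5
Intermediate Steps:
a = 12 (a = 9 - 1*(-3) = 9 + 3 = 12)
t = -12 (t = 3*(-5 - 1*(-1)) = 3*(-5 + 1) = 3*(-4) = -12)
d(S) = -6911 (d(S) = 1 - (-12*12)²/3 = 1 - ⅓*(-144)² = 1 - ⅓*20736 = 1 - 6912 = -6911)
(d(6) + (-2 - 6/11)²)*79 = (-6911 + (-2 - 6/11)²)*79 = (-6911 + (-28/11)²)*79 = (-6911 + 784/121)*79 = -835447/121*79 = -66000313/121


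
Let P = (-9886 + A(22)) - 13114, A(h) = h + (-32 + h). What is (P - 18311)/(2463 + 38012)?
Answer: -41299/40475 ≈ -1.0204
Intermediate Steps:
A(h) = -32 + 2*h
P = -22988 (P = (-9886 + (-32 + 2*22)) - 13114 = (-9886 + (-32 + 44)) - 13114 = (-9886 + 12) - 13114 = -9874 - 13114 = -22988)
(P - 18311)/(2463 + 38012) = (-22988 - 18311)/(2463 + 38012) = -41299/40475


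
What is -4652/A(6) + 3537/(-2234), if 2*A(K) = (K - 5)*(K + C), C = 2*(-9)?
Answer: 5185673/6702 ≈ 773.75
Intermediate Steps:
C = -18
A(K) = (-18 + K)*(-5 + K)/2 (A(K) = ((K - 5)*(K - 18))/2 = ((-5 + K)*(-18 + K))/2 = ((-18 + K)*(-5 + K))/2 = (-18 + K)*(-5 + K)/2)
-4652/A(6) + 3537/(-2234) = -4652/(45 + (½)*6² - 23/2*6) + 3537/(-2234) = -4652/(45 + (½)*36 - 69) + 3537*(-1/2234) = -4652/(45 + 18 - 69) - 3537/2234 = -4652/(-6) - 3537/2234 = -4652*(-⅙) - 3537/2234 = 2326/3 - 3537/2234 = 5185673/6702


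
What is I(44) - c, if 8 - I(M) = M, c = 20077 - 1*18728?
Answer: -1385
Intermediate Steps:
c = 1349 (c = 20077 - 18728 = 1349)
I(M) = 8 - M
I(44) - c = (8 - 1*44) - 1*1349 = (8 - 44) - 1349 = -36 - 1349 = -1385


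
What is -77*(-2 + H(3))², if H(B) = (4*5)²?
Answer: -12197108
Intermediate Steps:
H(B) = 400 (H(B) = 20² = 400)
-77*(-2 + H(3))² = -77*(-2 + 400)² = -77*398² = -77*158404 = -12197108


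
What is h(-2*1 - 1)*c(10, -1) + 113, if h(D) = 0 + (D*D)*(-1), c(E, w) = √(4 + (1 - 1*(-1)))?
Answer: 113 - 9*√6 ≈ 90.955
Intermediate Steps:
c(E, w) = √6 (c(E, w) = √(4 + (1 + 1)) = √(4 + 2) = √6)
h(D) = -D² (h(D) = 0 + D²*(-1) = 0 - D² = -D²)
h(-2*1 - 1)*c(10, -1) + 113 = (-(-2*1 - 1)²)*√6 + 113 = (-(-2 - 1)²)*√6 + 113 = (-1*(-3)²)*√6 + 113 = (-1*9)*√6 + 113 = -9*√6 + 113 = 113 - 9*√6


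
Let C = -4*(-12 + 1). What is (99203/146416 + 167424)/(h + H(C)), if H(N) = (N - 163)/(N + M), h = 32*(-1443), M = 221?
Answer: -6496117670555/1791657305744 ≈ -3.6258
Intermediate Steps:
C = 44 (C = -4*(-11) = 44)
h = -46176
H(N) = (-163 + N)/(221 + N) (H(N) = (N - 163)/(N + 221) = (-163 + N)/(221 + N))
(99203/146416 + 167424)/(h + H(C)) = (99203/146416 + 167424)/(-46176 + (-163 + 44)/(221 + 44)) = (99203*(1/146416) + 167424)/(-46176 - 119/265) = (99203/146416 + 167424)/(-46176 + (1/265)*(-119)) = 24513651587/(146416*(-46176 - 119/265)) = 24513651587/(146416*(-12236759/265)) = (24513651587/146416)*(-265/12236759) = -6496117670555/1791657305744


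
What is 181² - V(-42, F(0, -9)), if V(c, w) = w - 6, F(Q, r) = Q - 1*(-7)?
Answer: 32760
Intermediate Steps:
F(Q, r) = 7 + Q (F(Q, r) = Q + 7 = 7 + Q)
V(c, w) = -6 + w
181² - V(-42, F(0, -9)) = 181² - (-6 + (7 + 0)) = 32761 - (-6 + 7) = 32761 - 1*1 = 32761 - 1 = 32760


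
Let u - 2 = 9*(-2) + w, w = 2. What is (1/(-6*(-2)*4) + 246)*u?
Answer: -82663/24 ≈ -3444.3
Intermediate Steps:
u = -14 (u = 2 + (9*(-2) + 2) = 2 + (-18 + 2) = 2 - 16 = -14)
(1/(-6*(-2)*4) + 246)*u = (1/(-6*(-2)*4) + 246)*(-14) = (1/(12*4) + 246)*(-14) = (1/48 + 246)*(-14) = (11809/48)*(-14) = -82663/24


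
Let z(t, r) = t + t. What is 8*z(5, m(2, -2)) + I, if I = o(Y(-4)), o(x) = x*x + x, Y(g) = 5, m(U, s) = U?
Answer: 110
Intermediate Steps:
z(t, r) = 2*t
o(x) = x + x**2 (o(x) = x**2 + x = x + x**2)
I = 30 (I = 5*(1 + 5) = 5*6 = 30)
8*z(5, m(2, -2)) + I = 8*(2*5) + 30 = 8*10 + 30 = 80 + 30 = 110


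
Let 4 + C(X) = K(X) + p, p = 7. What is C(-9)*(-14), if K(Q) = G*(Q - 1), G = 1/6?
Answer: -56/3 ≈ -18.667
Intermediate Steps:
G = ⅙ ≈ 0.16667
K(Q) = -⅙ + Q/6 (K(Q) = (Q - 1)/6 = (-1 + Q)/6 = -⅙ + Q/6)
C(X) = 17/6 + X/6 (C(X) = -4 + ((-⅙ + X/6) + 7) = -4 + (41/6 + X/6) = 17/6 + X/6)
C(-9)*(-14) = (17/6 + (⅙)*(-9))*(-14) = (17/6 - 3/2)*(-14) = (4/3)*(-14) = -56/3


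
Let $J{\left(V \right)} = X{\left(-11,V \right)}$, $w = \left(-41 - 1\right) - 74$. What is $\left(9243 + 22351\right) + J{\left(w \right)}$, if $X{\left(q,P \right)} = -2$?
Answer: $31592$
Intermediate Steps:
$w = -116$ ($w = -42 - 74 = -116$)
$J{\left(V \right)} = -2$
$\left(9243 + 22351\right) + J{\left(w \right)} = \left(9243 + 22351\right) - 2 = 31594 - 2 = 31592$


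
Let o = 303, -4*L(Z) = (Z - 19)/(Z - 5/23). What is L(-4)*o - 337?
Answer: -291043/388 ≈ -750.11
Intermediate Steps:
L(Z) = -(-19 + Z)/(4*(-5/23 + Z)) (L(Z) = -(Z - 19)/(4*(Z - 5/23)) = -(-19 + Z)/(4*(Z - 5*1/23)) = -(-19 + Z)/(4*(Z - 5/23)) = -(-19 + Z)/(4*(-5/23 + Z)))
L(-4)*o - 337 = (23*(19 - 1*(-4))/(4*(-5 + 23*(-4))))*303 - 337 = (23*(19 + 4)/(4*(-5 - 92)))*303 - 337 = ((23/4)*23/(-97))*303 - 337 = ((23/4)*(-1/97)*23)*303 - 337 = -529/388*303 - 337 = -160287/388 - 337 = -291043/388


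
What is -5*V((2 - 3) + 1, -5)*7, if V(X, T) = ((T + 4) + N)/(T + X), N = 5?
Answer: 28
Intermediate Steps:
V(X, T) = (9 + T)/(T + X) (V(X, T) = ((T + 4) + 5)/(T + X) = ((4 + T) + 5)/(T + X) = (9 + T)/(T + X))
-5*V((2 - 3) + 1, -5)*7 = -5*(9 - 5)/(-5 + ((2 - 3) + 1))*7 = -5*4/(-5 + (-1 + 1))*7 = -5*4/(-5 + 0)*7 = -5*4/(-5)*7 = -(-1)*4*7 = -5*(-⅘)*7 = 4*7 = 28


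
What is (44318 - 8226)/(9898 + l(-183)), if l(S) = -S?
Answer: 36092/10081 ≈ 3.5802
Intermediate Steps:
(44318 - 8226)/(9898 + l(-183)) = (44318 - 8226)/(9898 - 1*(-183)) = 36092/(9898 + 183) = 36092/10081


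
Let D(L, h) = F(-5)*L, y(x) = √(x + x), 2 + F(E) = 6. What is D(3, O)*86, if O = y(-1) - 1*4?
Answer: 1032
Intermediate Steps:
F(E) = 4 (F(E) = -2 + 6 = 4)
y(x) = √2*√x (y(x) = √(2*x) = √2*√x)
O = -4 + I*√2 (O = √2*√(-1) - 1*4 = √2*I - 4 = I*√2 - 4 = -4 + I*√2 ≈ -4.0 + 1.4142*I)
D(L, h) = 4*L
D(3, O)*86 = (4*3)*86 = 12*86 = 1032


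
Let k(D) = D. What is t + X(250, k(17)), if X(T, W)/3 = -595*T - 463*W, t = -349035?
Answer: -818898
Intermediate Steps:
X(T, W) = -1785*T - 1389*W (X(T, W) = 3*(-595*T - 463*W) = -1785*T - 1389*W)
t + X(250, k(17)) = -349035 + (-1785*250 - 1389*17) = -349035 + (-446250 - 23613) = -349035 - 469863 = -818898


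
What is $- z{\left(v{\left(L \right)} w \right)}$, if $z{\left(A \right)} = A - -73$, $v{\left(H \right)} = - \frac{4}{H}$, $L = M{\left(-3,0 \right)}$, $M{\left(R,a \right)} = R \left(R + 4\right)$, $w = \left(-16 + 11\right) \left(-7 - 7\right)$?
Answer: $- \frac{499}{3} \approx -166.33$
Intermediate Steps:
$w = 70$ ($w = \left(-5\right) \left(-14\right) = 70$)
$M{\left(R,a \right)} = R \left(4 + R\right)$
$L = -3$ ($L = - 3 \left(4 - 3\right) = \left(-3\right) 1 = -3$)
$z{\left(A \right)} = 73 + A$ ($z{\left(A \right)} = A + 73 = 73 + A$)
$- z{\left(v{\left(L \right)} w \right)} = - (73 + - \frac{4}{-3} \cdot 70) = - (73 + \left(-4\right) \left(- \frac{1}{3}\right) 70) = - (73 + \frac{4}{3} \cdot 70) = - (73 + \frac{280}{3}) = \left(-1\right) \frac{499}{3} = - \frac{499}{3}$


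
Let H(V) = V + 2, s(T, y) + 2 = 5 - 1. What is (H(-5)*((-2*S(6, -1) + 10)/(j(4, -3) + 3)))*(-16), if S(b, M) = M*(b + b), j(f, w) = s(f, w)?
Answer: 1632/5 ≈ 326.40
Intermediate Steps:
s(T, y) = 2 (s(T, y) = -2 + (5 - 1) = -2 + 4 = 2)
j(f, w) = 2
S(b, M) = 2*M*b (S(b, M) = M*(2*b) = 2*M*b)
H(V) = 2 + V
(H(-5)*((-2*S(6, -1) + 10)/(j(4, -3) + 3)))*(-16) = ((2 - 5)*((-4*(-1)*6 + 10)/(2 + 3)))*(-16) = -3*(-2*(-12) + 10)/5*(-16) = -3*(24 + 10)/5*(-16) = -102/5*(-16) = 1632/5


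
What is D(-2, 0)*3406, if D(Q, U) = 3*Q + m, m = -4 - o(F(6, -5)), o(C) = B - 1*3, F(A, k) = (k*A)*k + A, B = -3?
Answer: -13624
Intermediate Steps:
F(A, k) = A + A*k² (F(A, k) = (A*k)*k + A = A*k² + A = A + A*k²)
o(C) = -6 (o(C) = -3 - 1*3 = -3 - 3 = -6)
m = 2 (m = -4 - 1*(-6) = -4 + 6 = 2)
D(Q, U) = 2 + 3*Q (D(Q, U) = 3*Q + 2 = 2 + 3*Q)
D(-2, 0)*3406 = (2 + 3*(-2))*3406 = (2 - 6)*3406 = -4*3406 = -13624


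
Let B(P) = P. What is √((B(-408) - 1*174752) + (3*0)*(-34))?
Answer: 2*I*√43790 ≈ 418.52*I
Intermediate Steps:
√((B(-408) - 1*174752) + (3*0)*(-34)) = √((-408 - 1*174752) + (3*0)*(-34)) = √((-408 - 174752) + 0*(-34)) = √(-175160 + 0) = √(-175160) = 2*I*√43790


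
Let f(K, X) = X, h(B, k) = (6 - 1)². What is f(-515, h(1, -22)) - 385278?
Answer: -385253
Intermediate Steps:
h(B, k) = 25 (h(B, k) = 5² = 25)
f(-515, h(1, -22)) - 385278 = 25 - 385278 = -385253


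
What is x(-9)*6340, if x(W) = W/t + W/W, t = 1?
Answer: -50720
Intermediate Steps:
x(W) = 1 + W (x(W) = W/1 + W/W = W*1 + 1 = W + 1 = 1 + W)
x(-9)*6340 = (1 - 9)*6340 = -8*6340 = -50720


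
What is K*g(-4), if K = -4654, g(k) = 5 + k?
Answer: -4654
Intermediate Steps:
K*g(-4) = -4654*(5 - 4) = -4654*1 = -4654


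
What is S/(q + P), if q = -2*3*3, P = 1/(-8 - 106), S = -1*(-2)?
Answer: -228/2053 ≈ -0.11106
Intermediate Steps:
S = 2
P = -1/114 (P = 1/(-114) = -1/114 ≈ -0.0087719)
q = -18 (q = -6*3 = -18)
S/(q + P) = 2/(-18 - 1/114) = 2/(-2053/114) = 2*(-114/2053) = -228/2053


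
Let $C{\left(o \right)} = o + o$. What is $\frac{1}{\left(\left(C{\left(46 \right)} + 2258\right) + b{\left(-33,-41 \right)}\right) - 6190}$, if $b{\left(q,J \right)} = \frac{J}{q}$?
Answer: $- \frac{33}{126679} \approx -0.0002605$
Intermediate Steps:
$C{\left(o \right)} = 2 o$
$\frac{1}{\left(\left(C{\left(46 \right)} + 2258\right) + b{\left(-33,-41 \right)}\right) - 6190} = \frac{1}{\left(\left(2 \cdot 46 + 2258\right) - \frac{41}{-33}\right) - 6190} = \frac{1}{\left(\left(92 + 2258\right) - - \frac{41}{33}\right) - 6190} = \frac{1}{\left(2350 + \frac{41}{33}\right) - 6190} = \frac{1}{\frac{77591}{33} - 6190} = \frac{1}{- \frac{126679}{33}} = - \frac{33}{126679}$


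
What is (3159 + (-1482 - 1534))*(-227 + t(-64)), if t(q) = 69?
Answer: -22594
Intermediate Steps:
(3159 + (-1482 - 1534))*(-227 + t(-64)) = (3159 + (-1482 - 1534))*(-227 + 69) = (3159 - 3016)*(-158) = 143*(-158) = -22594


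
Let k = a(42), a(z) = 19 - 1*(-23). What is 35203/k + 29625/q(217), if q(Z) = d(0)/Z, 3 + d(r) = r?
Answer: -12852221/6 ≈ -2.1420e+6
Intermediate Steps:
d(r) = -3 + r
a(z) = 42 (a(z) = 19 + 23 = 42)
k = 42
q(Z) = -3/Z (q(Z) = (-3 + 0)/Z = -3/Z)
35203/k + 29625/q(217) = 35203/42 + 29625/((-3/217)) = 35203*(1/42) + 29625/((-3*1/217)) = 5029/6 + 29625/(-3/217) = 5029/6 + 29625*(-217/3) = 5029/6 - 2142875 = -12852221/6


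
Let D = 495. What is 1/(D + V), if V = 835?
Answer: 1/1330 ≈ 0.00075188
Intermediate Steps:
1/(D + V) = 1/(495 + 835) = 1/1330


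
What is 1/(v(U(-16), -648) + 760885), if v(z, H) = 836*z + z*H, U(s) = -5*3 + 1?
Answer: 1/758253 ≈ 1.3188e-6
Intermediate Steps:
U(s) = -14 (U(s) = -15 + 1 = -14)
v(z, H) = 836*z + H*z
1/(v(U(-16), -648) + 760885) = 1/(-14*(836 - 648) + 760885) = 1/(-14*188 + 760885) = 1/(-2632 + 760885) = 1/758253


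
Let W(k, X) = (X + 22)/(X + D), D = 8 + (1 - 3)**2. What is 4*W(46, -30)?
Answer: 16/9 ≈ 1.7778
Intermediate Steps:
D = 12 (D = 8 + (-2)**2 = 8 + 4 = 12)
W(k, X) = (22 + X)/(12 + X) (W(k, X) = (X + 22)/(X + 12) = (22 + X)/(12 + X))
4*W(46, -30) = 4*((22 - 30)/(12 - 30)) = 4*(-8/(-18)) = 4*(-1/18*(-8)) = 4*(4/9) = 16/9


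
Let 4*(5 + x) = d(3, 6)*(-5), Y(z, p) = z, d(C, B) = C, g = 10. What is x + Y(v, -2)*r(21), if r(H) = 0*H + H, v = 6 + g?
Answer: 1309/4 ≈ 327.25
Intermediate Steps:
v = 16 (v = 6 + 10 = 16)
r(H) = H (r(H) = 0 + H = H)
x = -35/4 (x = -5 + (3*(-5))/4 = -5 + (¼)*(-15) = -5 - 15/4 = -35/4 ≈ -8.7500)
x + Y(v, -2)*r(21) = -35/4 + 16*21 = -35/4 + 336 = 1309/4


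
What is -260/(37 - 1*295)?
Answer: 130/129 ≈ 1.0078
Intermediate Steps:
-260/(37 - 1*295) = -260/(37 - 295) = -260/(-258) = -260*(-1/258) = 130/129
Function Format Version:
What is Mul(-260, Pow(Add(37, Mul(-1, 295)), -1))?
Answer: Rational(130, 129) ≈ 1.0078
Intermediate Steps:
Mul(-260, Pow(Add(37, Mul(-1, 295)), -1)) = Mul(-260, Pow(Add(37, -295), -1)) = Mul(-260, Pow(-258, -1)) = Mul(-260, Rational(-1, 258)) = Rational(130, 129)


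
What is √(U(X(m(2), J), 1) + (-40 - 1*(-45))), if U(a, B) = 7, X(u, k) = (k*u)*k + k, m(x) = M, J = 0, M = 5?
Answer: 2*√3 ≈ 3.4641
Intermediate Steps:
m(x) = 5
X(u, k) = k + u*k² (X(u, k) = u*k² + k = k + u*k²)
√(U(X(m(2), J), 1) + (-40 - 1*(-45))) = √(7 + (-40 - 1*(-45))) = √(7 + (-40 + 45)) = √(7 + 5) = √12 = 2*√3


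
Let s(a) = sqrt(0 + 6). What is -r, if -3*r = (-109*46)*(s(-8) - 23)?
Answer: 115322/3 - 5014*sqrt(6)/3 ≈ 34347.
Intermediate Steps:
s(a) = sqrt(6)
r = -115322/3 + 5014*sqrt(6)/3 (r = -(-109*46)*(sqrt(6) - 23)/3 = -(-5014)*(-23 + sqrt(6))/3 = -(115322 - 5014*sqrt(6))/3 = -115322/3 + 5014*sqrt(6)/3 ≈ -34347.)
-r = -(-115322/3 + 5014*sqrt(6)/3) = 115322/3 - 5014*sqrt(6)/3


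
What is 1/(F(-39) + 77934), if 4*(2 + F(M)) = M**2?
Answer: 4/313249 ≈ 1.2769e-5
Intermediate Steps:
F(M) = -2 + M**2/4
1/(F(-39) + 77934) = 1/((-2 + (1/4)*(-39)**2) + 77934) = 1/((-2 + (1/4)*1521) + 77934) = 1/((-2 + 1521/4) + 77934) = 1/(1513/4 + 77934) = 1/(313249/4) = 4/313249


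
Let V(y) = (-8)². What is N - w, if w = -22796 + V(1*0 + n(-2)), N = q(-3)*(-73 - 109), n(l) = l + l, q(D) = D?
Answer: 23278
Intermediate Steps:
n(l) = 2*l
N = 546 (N = -3*(-73 - 109) = -3*(-182) = 546)
V(y) = 64
w = -22732 (w = -22796 + 64 = -22732)
N - w = 546 - 1*(-22732) = 546 + 22732 = 23278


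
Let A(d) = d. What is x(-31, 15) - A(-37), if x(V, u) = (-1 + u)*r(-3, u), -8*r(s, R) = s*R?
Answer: 463/4 ≈ 115.75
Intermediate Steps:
r(s, R) = -R*s/8 (r(s, R) = -s*R/8 = -R*s/8)
x(V, u) = 3*u*(-1 + u)/8 (x(V, u) = (-1 + u)*(-1/8*u*(-3)) = (-1 + u)*(3*u/8) = 3*u*(-1 + u)/8)
x(-31, 15) - A(-37) = (3/8)*15*(-1 + 15) - 1*(-37) = (3/8)*15*14 + 37 = 315/4 + 37 = 463/4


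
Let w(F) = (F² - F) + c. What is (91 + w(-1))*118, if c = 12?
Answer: 12390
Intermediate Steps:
w(F) = 12 + F² - F (w(F) = (F² - F) + 12 = 12 + F² - F)
(91 + w(-1))*118 = (91 + (12 + (-1)² - 1*(-1)))*118 = (91 + (12 + 1 + 1))*118 = (91 + 14)*118 = 105*118 = 12390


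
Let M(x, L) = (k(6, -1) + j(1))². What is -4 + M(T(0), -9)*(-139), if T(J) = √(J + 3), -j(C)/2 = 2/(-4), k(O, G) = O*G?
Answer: -3479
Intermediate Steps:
k(O, G) = G*O
j(C) = 1 (j(C) = -4/(-4) = -4*(-1)/4 = -2*(-½) = 1)
T(J) = √(3 + J)
M(x, L) = 25 (M(x, L) = (-1*6 + 1)² = (-6 + 1)² = (-5)² = 25)
-4 + M(T(0), -9)*(-139) = -4 + 25*(-139) = -4 - 3475 = -3479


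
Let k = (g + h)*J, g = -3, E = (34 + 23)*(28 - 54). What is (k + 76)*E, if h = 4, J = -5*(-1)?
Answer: -120042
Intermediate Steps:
J = 5
E = -1482 (E = 57*(-26) = -1482)
k = 5 (k = (-3 + 4)*5 = 1*5 = 5)
(k + 76)*E = (5 + 76)*(-1482) = 81*(-1482) = -120042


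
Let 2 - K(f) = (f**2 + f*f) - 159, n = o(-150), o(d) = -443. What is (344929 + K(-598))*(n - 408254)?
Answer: 151266116246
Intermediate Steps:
n = -443
K(f) = 161 - 2*f**2 (K(f) = 2 - ((f**2 + f*f) - 159) = 2 - ((f**2 + f**2) - 159) = 2 - (2*f**2 - 159) = 2 - (-159 + 2*f**2) = 2 + (159 - 2*f**2) = 161 - 2*f**2)
(344929 + K(-598))*(n - 408254) = (344929 + (161 - 2*(-598)**2))*(-443 - 408254) = (344929 + (161 - 2*357604))*(-408697) = (344929 + (161 - 715208))*(-408697) = (344929 - 715047)*(-408697) = -370118*(-408697) = 151266116246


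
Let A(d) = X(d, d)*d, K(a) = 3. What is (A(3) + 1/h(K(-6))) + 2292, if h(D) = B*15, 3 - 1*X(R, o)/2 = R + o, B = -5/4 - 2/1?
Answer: 443426/195 ≈ 2274.0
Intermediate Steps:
B = -13/4 (B = -5*¼ - 2*1 = -5/4 - 2 = -13/4 ≈ -3.2500)
X(R, o) = 6 - 2*R - 2*o (X(R, o) = 6 - 2*(R + o) = 6 + (-2*R - 2*o) = 6 - 2*R - 2*o)
h(D) = -195/4 (h(D) = -13/4*15 = -195/4)
A(d) = d*(6 - 4*d) (A(d) = (6 - 2*d - 2*d)*d = (6 - 4*d)*d = d*(6 - 4*d))
(A(3) + 1/h(K(-6))) + 2292 = (2*3*(3 - 2*3) + 1/(-195/4)) + 2292 = (2*3*(3 - 6) - 4/195) + 2292 = (2*3*(-3) - 4/195) + 2292 = (-18 - 4/195) + 2292 = -3514/195 + 2292 = 443426/195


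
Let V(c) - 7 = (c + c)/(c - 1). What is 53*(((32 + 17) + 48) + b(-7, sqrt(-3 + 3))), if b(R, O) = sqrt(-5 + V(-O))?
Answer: 5141 + 53*sqrt(2) ≈ 5216.0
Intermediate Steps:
V(c) = 7 + 2*c/(-1 + c) (V(c) = 7 + (c + c)/(c - 1) = 7 + (2*c)/(-1 + c) = 7 + 2*c/(-1 + c))
b(R, O) = sqrt(-5 + (-7 - 9*O)/(-1 - O)) (b(R, O) = sqrt(-5 + (-7 + 9*(-O))/(-1 - O)) = sqrt(-5 + (-7 - 9*O)/(-1 - O)))
53*(((32 + 17) + 48) + b(-7, sqrt(-3 + 3))) = 53*(((32 + 17) + 48) + sqrt(2)*sqrt((1 + 2*sqrt(-3 + 3))/(1 + sqrt(-3 + 3)))) = 53*((49 + 48) + sqrt(2)*sqrt((1 + 2*sqrt(0))/(1 + sqrt(0)))) = 53*(97 + sqrt(2)*sqrt((1 + 2*0)/(1 + 0))) = 53*(97 + sqrt(2)*sqrt((1 + 0)/1)) = 53*(97 + sqrt(2)*sqrt(1*1)) = 53*(97 + sqrt(2)*sqrt(1)) = 53*(97 + sqrt(2)*1) = 53*(97 + sqrt(2)) = 5141 + 53*sqrt(2)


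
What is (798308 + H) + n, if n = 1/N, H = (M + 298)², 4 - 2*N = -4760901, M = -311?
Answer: 3801473141687/4760905 ≈ 7.9848e+5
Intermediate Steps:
N = 4760905/2 (N = 2 - ½*(-4760901) = 2 + 4760901/2 = 4760905/2 ≈ 2.3805e+6)
H = 169 (H = (-311 + 298)² = (-13)² = 169)
n = 2/4760905 (n = 1/(4760905/2) = 2/4760905 ≈ 4.2009e-7)
(798308 + H) + n = (798308 + 169) + 2/4760905 = 798477 + 2/4760905 = 3801473141687/4760905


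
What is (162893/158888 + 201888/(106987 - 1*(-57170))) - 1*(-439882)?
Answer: 3824438378837219/8694192472 ≈ 4.3988e+5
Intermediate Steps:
(162893/158888 + 201888/(106987 - 1*(-57170))) - 1*(-439882) = (162893*(1/158888) + 201888/(106987 + 57170)) + 439882 = (162893/158888 + 201888/164157) + 439882 = (162893/158888 + 201888*(1/164157)) + 439882 = (162893/158888 + 67296/54719) + 439882 = 19605868915/8694192472 + 439882 = 3824438378837219/8694192472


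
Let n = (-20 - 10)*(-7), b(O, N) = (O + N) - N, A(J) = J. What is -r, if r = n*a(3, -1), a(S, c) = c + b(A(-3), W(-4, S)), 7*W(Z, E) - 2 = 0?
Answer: 840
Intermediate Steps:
W(Z, E) = 2/7 (W(Z, E) = 2/7 + (⅐)*0 = 2/7 + 0 = 2/7)
b(O, N) = O (b(O, N) = (N + O) - N = O)
a(S, c) = -3 + c (a(S, c) = c - 3 = -3 + c)
n = 210 (n = -30*(-7) = 210)
r = -840 (r = 210*(-3 - 1) = 210*(-4) = -840)
-r = -1*(-840) = 840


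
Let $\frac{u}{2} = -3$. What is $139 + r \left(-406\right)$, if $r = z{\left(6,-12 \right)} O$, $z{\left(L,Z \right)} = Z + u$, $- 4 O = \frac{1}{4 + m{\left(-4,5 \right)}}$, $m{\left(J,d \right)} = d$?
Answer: $-64$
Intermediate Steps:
$u = -6$ ($u = 2 \left(-3\right) = -6$)
$O = - \frac{1}{36}$ ($O = - \frac{1}{4 \left(4 + 5\right)} = - \frac{1}{4 \cdot 9} = \left(- \frac{1}{4}\right) \frac{1}{9} = - \frac{1}{36} \approx -0.027778$)
$z{\left(L,Z \right)} = -6 + Z$ ($z{\left(L,Z \right)} = Z - 6 = -6 + Z$)
$r = \frac{1}{2}$ ($r = \left(-6 - 12\right) \left(- \frac{1}{36}\right) = \left(-18\right) \left(- \frac{1}{36}\right) = \frac{1}{2} \approx 0.5$)
$139 + r \left(-406\right) = 139 + \frac{1}{2} \left(-406\right) = 139 - 203 = -64$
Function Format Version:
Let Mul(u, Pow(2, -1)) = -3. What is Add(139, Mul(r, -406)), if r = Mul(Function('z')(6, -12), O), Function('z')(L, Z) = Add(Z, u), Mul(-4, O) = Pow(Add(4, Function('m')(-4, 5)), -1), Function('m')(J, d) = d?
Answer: -64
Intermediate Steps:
u = -6 (u = Mul(2, -3) = -6)
O = Rational(-1, 36) (O = Mul(Rational(-1, 4), Pow(Add(4, 5), -1)) = Mul(Rational(-1, 4), Pow(9, -1)) = Mul(Rational(-1, 4), Rational(1, 9)) = Rational(-1, 36) ≈ -0.027778)
Function('z')(L, Z) = Add(-6, Z) (Function('z')(L, Z) = Add(Z, -6) = Add(-6, Z))
r = Rational(1, 2) (r = Mul(Add(-6, -12), Rational(-1, 36)) = Mul(-18, Rational(-1, 36)) = Rational(1, 2) ≈ 0.50000)
Add(139, Mul(r, -406)) = Add(139, Mul(Rational(1, 2), -406)) = Add(139, -203) = -64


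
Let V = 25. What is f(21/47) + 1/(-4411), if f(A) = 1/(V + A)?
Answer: 206121/5275556 ≈ 0.039071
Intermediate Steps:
f(A) = 1/(25 + A)
f(21/47) + 1/(-4411) = 1/(25 + 21/47) + 1/(-4411) = 1/(25 + 21*(1/47)) - 1/4411 = 1/(25 + 21/47) - 1/4411 = 1/(1196/47) - 1/4411 = 47/1196 - 1/4411 = 206121/5275556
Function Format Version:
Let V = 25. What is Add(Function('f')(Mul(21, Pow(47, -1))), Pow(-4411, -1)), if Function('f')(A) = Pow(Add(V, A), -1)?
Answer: Rational(206121, 5275556) ≈ 0.039071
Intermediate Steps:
Function('f')(A) = Pow(Add(25, A), -1)
Add(Function('f')(Mul(21, Pow(47, -1))), Pow(-4411, -1)) = Add(Pow(Add(25, Mul(21, Pow(47, -1))), -1), Pow(-4411, -1)) = Add(Pow(Add(25, Mul(21, Rational(1, 47))), -1), Rational(-1, 4411)) = Add(Pow(Add(25, Rational(21, 47)), -1), Rational(-1, 4411)) = Add(Pow(Rational(1196, 47), -1), Rational(-1, 4411)) = Add(Rational(47, 1196), Rational(-1, 4411)) = Rational(206121, 5275556)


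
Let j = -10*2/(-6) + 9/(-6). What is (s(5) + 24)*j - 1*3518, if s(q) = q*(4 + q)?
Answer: -6783/2 ≈ -3391.5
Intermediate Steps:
j = 11/6 (j = -20*(-⅙) + 9*(-⅙) = 10/3 - 3/2 = 11/6 ≈ 1.8333)
(s(5) + 24)*j - 1*3518 = (5*(4 + 5) + 24)*(11/6) - 1*3518 = (5*9 + 24)*(11/6) - 3518 = (45 + 24)*(11/6) - 3518 = 69*(11/6) - 3518 = 253/2 - 3518 = -6783/2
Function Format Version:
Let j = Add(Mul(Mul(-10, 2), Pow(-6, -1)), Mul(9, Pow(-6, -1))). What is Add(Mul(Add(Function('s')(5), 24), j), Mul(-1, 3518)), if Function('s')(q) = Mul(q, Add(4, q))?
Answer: Rational(-6783, 2) ≈ -3391.5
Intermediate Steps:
j = Rational(11, 6) (j = Add(Mul(-20, Rational(-1, 6)), Mul(9, Rational(-1, 6))) = Add(Rational(10, 3), Rational(-3, 2)) = Rational(11, 6) ≈ 1.8333)
Add(Mul(Add(Function('s')(5), 24), j), Mul(-1, 3518)) = Add(Mul(Add(Mul(5, Add(4, 5)), 24), Rational(11, 6)), Mul(-1, 3518)) = Add(Mul(Add(Mul(5, 9), 24), Rational(11, 6)), -3518) = Add(Mul(Add(45, 24), Rational(11, 6)), -3518) = Add(Mul(69, Rational(11, 6)), -3518) = Add(Rational(253, 2), -3518) = Rational(-6783, 2)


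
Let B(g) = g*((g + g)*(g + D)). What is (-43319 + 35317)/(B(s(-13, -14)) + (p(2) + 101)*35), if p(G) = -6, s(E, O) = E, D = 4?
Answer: -8002/283 ≈ -28.276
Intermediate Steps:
B(g) = 2*g**2*(4 + g) (B(g) = g*((g + g)*(g + 4)) = g*((2*g)*(4 + g)) = g*(2*g*(4 + g)) = 2*g**2*(4 + g))
(-43319 + 35317)/(B(s(-13, -14)) + (p(2) + 101)*35) = (-43319 + 35317)/(2*(-13)**2*(4 - 13) + (-6 + 101)*35) = -8002/(2*169*(-9) + 95*35) = -8002/(-3042 + 3325) = -8002/283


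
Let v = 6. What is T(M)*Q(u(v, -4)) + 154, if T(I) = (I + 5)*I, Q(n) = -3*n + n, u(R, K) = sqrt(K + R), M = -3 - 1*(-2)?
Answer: 154 + 8*sqrt(2) ≈ 165.31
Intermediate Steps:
M = -1 (M = -3 + 2 = -1)
Q(n) = -2*n
T(I) = I*(5 + I) (T(I) = (5 + I)*I = I*(5 + I))
T(M)*Q(u(v, -4)) + 154 = (-(5 - 1))*(-2*sqrt(-4 + 6)) + 154 = (-1*4)*(-2*sqrt(2)) + 154 = -(-8)*sqrt(2) + 154 = 8*sqrt(2) + 154 = 154 + 8*sqrt(2)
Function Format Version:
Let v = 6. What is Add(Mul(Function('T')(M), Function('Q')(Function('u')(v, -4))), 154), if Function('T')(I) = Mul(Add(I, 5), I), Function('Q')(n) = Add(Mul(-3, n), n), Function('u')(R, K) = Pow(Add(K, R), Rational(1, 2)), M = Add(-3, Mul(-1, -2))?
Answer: Add(154, Mul(8, Pow(2, Rational(1, 2)))) ≈ 165.31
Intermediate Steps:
M = -1 (M = Add(-3, 2) = -1)
Function('Q')(n) = Mul(-2, n)
Function('T')(I) = Mul(I, Add(5, I)) (Function('T')(I) = Mul(Add(5, I), I) = Mul(I, Add(5, I)))
Add(Mul(Function('T')(M), Function('Q')(Function('u')(v, -4))), 154) = Add(Mul(Mul(-1, Add(5, -1)), Mul(-2, Pow(Add(-4, 6), Rational(1, 2)))), 154) = Add(Mul(Mul(-1, 4), Mul(-2, Pow(2, Rational(1, 2)))), 154) = Add(Mul(-4, Mul(-2, Pow(2, Rational(1, 2)))), 154) = Add(Mul(8, Pow(2, Rational(1, 2))), 154) = Add(154, Mul(8, Pow(2, Rational(1, 2))))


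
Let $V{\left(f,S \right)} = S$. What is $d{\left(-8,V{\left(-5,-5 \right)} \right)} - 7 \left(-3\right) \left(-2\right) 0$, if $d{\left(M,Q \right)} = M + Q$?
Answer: $-13$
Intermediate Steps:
$d{\left(-8,V{\left(-5,-5 \right)} \right)} - 7 \left(-3\right) \left(-2\right) 0 = \left(-8 - 5\right) - 7 \left(-3\right) \left(-2\right) 0 = -13 - 7 \cdot 6 \cdot 0 = -13 - 0 = -13 + 0 = -13$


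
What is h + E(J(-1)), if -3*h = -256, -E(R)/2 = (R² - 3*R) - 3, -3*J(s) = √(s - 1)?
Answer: 826/9 - 2*I*√2 ≈ 91.778 - 2.8284*I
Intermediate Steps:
J(s) = -√(-1 + s)/3 (J(s) = -√(s - 1)/3 = -√(-1 + s)/3)
E(R) = 6 - 2*R² + 6*R (E(R) = -2*((R² - 3*R) - 3) = -2*(-3 + R² - 3*R) = 6 - 2*R² + 6*R)
h = 256/3 (h = -⅓*(-256) = 256/3 ≈ 85.333)
h + E(J(-1)) = 256/3 + (6 - 2*(-√(-1 - 1)/3)² + 6*(-√(-1 - 1)/3)) = 256/3 + (6 - 2*(-I*√2/3)² + 6*(-I*√2/3)) = 256/3 + (6 - 2*(-2/9) - 2*I*√2) = 256/3 + (6 + 4/9 - 2*I*√2) = 256/3 + (58/9 - 2*I*√2) = 826/9 - 2*I*√2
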